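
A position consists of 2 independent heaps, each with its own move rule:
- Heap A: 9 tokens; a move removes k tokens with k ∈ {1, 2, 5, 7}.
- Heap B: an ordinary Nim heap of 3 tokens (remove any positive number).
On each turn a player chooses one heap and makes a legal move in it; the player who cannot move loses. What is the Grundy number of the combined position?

Grundy values for heap A (subtraction set {1, 2, 5, 7}):
g(0) = mex{} = 0
g(1) = mex{0} = 1
g(2) = mex{0,1} = 2
g(3) = mex{1,2} = 0
g(4) = mex{0,2} = 1
g(5) = mex{0,1} = 2
g(6) = mex{1,2} = 0
g(7) = mex{0,2} = 1
g(8) = mex{0,1} = 2
g(9) = mex{1,2} = 0
So g(9) = 0.
Heap B is a plain Nim heap of size 3, so its Grundy value is 3.
The value of a disjunctive sum is the nim-sum of the parts.
Combined value = 0 XOR 3 = 3.

3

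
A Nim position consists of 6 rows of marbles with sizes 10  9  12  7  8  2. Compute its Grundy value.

Compute the nim-sum pairwise:
10 ^ 9 = 3
3 ^ 12 = 15
15 ^ 7 = 8
8 ^ 8 = 0
0 ^ 2 = 2

2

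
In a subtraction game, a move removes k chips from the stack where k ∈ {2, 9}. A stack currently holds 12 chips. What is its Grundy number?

0

Build the Grundy sequence with g(k) = mex{g(k−s) : s ∈ {2, 9}, s ≤ k}:
k:     0  1  2  3  4  5  6  7  8  9 10 11 12
g(k):  0  0  1  1  0  0  1  1  0  2  1  0  0
So g(12) = 0.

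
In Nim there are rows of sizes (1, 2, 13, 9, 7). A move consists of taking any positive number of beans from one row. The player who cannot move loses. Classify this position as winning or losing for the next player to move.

Losing position

Compute the nim-sum pairwise:
1 ^ 2 = 3
3 ^ 13 = 14
14 ^ 9 = 7
7 ^ 7 = 0
The nim-sum is 0, so this is a P-position: the player to move is in a losing position under optimal play.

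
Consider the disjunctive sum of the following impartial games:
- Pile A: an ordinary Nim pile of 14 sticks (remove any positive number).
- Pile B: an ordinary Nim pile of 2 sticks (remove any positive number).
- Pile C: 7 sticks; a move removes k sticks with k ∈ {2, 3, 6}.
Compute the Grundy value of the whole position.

Pile A is a plain Nim pile of size 14, so its Grundy value is 14.
Pile B is a plain Nim pile of size 2, so its Grundy value is 2.
Grundy values for pile C (subtraction set {2, 3, 6}):
k:     0  1  2  3  4  5  6  7
g(k):  0  0  1  1  2  0  3  1
So g(7) = 1.
By the Sprague-Grundy theorem, the Grundy value of a sum of independent games is the XOR of the component values.
Combined value = 14 XOR 2 XOR 1 = 13.

13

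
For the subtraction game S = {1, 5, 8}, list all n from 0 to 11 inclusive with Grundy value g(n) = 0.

Build the Grundy sequence with g(k) = mex{g(k−s) : s ∈ {1, 5, 8}, s ≤ k}:
g(0) = mex{} = 0
g(1) = mex{0} = 1
g(2) = mex{1} = 0
g(3) = mex{0} = 1
g(4) = mex{1} = 0
g(5) = mex{0} = 1
g(6) = mex{1} = 0
g(7) = mex{0} = 1
g(8) = mex{0,1} = 2
g(9) = mex{0,1,2} = 3
g(10) = mex{0,1,3} = 2
g(11) = mex{0,1,2} = 3
The P-positions (g = 0) in 0..11 are 0, 2, 4, 6.

0, 2, 4, 6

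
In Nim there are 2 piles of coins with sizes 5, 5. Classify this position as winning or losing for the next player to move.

Losing position

In binary:
  101  (5)
  101  (5)
  ---
  000  (0)
The nim-sum is 0, so this is a P-position: the player to move is in a losing position under optimal play.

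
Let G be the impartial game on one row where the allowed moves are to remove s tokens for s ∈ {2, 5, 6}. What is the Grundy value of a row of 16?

2

Compute g(0), g(1), … for moves {2, 5, 6}:
k:     0  1  2  3  4  5  6  7  8  9 10 11 12 13 14 15 16
g(k):  0  0  1  1  0  2  1  3  0  2  1  0  0  1  1  0  2
So g(16) = 2.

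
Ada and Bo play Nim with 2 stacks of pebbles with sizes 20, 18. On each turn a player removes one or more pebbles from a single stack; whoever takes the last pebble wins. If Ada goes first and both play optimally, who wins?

Nim-sum: 20 XOR 18 = 6.
The nim-sum is 6 ≠ 0, so this is an N-position: the player to move can win; Ada has a winning move.

Ada wins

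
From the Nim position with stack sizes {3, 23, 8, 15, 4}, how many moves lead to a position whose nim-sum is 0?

Write each in binary and XOR column by column:
  00011  (3)
  10111  (23)
  01000  (8)
  01111  (15)
  00100  (4)
  -----
  10111  (23)
The overall nim-sum is X = 23. A stack of size p has a winning move iff p XOR X < p (reduce it to p XOR X).
  3: 3 XOR 23 = 20 ≥ 3 — no move.
  23: 23 XOR 23 = 0 < 23 — winning move (to 0).
  8: 8 XOR 23 = 31 ≥ 8 — no move.
  15: 15 XOR 23 = 24 ≥ 15 — no move.
  4: 4 XOR 23 = 19 ≥ 4 — no move.
That gives 1 winning move.

1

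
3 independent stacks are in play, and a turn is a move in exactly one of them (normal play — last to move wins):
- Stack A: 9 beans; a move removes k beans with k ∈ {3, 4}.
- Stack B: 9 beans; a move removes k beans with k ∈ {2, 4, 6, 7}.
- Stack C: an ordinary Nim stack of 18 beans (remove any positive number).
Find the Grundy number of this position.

18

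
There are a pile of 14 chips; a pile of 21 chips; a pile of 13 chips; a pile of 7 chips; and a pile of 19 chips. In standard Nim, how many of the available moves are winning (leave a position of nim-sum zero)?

Nim-sum: 14 XOR 21 XOR 13 XOR 7 XOR 19 = 2.
The overall nim-sum is X = 2. A pile of size p has a winning move iff p XOR X < p (reduce it to p XOR X).
  14: 14 XOR 2 = 12 < 14 — winning move (to 12).
  21: 21 XOR 2 = 23 ≥ 21 — no move.
  13: 13 XOR 2 = 15 ≥ 13 — no move.
  7: 7 XOR 2 = 5 < 7 — winning move (to 5).
  19: 19 XOR 2 = 17 < 19 — winning move (to 17).
That gives 3 winning moves.

3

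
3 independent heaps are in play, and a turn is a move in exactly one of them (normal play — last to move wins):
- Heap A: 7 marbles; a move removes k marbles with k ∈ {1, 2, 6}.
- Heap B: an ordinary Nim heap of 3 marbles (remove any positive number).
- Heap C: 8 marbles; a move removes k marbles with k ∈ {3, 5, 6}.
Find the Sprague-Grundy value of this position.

1

For heap A, compute g(0), g(1), … with moves {1, 2, 6}:
k:     0  1  2  3  4  5  6  7
g(k):  0  1  2  0  1  2  3  0
So g(7) = 0.
Heap B is a plain Nim heap of size 3, so its Grundy value is 3.
For heap C, compute g(0), g(1), … with moves {3, 5, 6}:
k:     0  1  2  3  4  5  6  7  8
g(k):  0  0  0  1  1  1  2  2  2
So g(8) = 2.
By the Sprague-Grundy theorem, the Grundy value of a sum of independent games is the XOR of the component values.
Combined value = 0 ⊕ 3 ⊕ 2 = 1.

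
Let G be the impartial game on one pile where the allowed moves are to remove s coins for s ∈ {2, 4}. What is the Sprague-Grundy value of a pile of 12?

Build the Grundy sequence with g(k) = mex{g(k−s) : s ∈ {2, 4}, s ≤ k}:
g(0) = mex{} = 0
g(1) = mex{} = 0
g(2) = mex{0} = 1
g(3) = mex{0} = 1
g(4) = mex{0,1} = 2
g(5) = mex{0,1} = 2
g(6) = mex{1,2} = 0
g(7) = mex{1,2} = 0
g(8) = mex{0,2} = 1
g(9) = mex{0,2} = 1
g(10) = mex{0,1} = 2
g(11) = mex{0,1} = 2
g(12) = mex{1,2} = 0
So g(12) = 0.

0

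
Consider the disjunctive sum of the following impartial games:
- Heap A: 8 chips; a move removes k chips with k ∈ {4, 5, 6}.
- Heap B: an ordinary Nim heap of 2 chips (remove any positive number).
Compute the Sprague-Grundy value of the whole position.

0

For heap A, compute g(0), g(1), … with moves {4, 5, 6}:
k:     0  1  2  3  4  5  6  7  8
g(k):  0  0  0  0  1  1  1  1  2
So g(8) = 2.
Heap B is a plain Nim heap of size 2, so its Grundy value is 2.
By the Sprague-Grundy theorem, the Grundy value of a sum of independent games is the XOR of the component values.
Combined value = 2 XOR 2 = 0.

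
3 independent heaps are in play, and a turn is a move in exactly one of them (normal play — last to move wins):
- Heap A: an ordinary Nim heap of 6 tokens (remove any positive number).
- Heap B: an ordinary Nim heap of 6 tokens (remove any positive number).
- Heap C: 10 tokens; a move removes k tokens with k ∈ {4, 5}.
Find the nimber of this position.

0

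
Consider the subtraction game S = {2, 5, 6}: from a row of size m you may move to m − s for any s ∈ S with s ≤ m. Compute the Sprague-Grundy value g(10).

Compute g(0), g(1), … for moves {2, 5, 6}:
k:     0  1  2  3  4  5  6  7  8  9 10
g(k):  0  0  1  1  0  2  1  3  0  2  1
So g(10) = 1.

1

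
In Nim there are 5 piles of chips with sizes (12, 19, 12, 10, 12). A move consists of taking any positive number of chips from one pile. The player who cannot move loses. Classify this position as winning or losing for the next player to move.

Winning position

Compute the nim-sum pairwise:
12 XOR 19 = 31
31 XOR 12 = 19
19 XOR 10 = 25
25 XOR 12 = 21
The nim-sum is 21 ≠ 0, so this is an N-position: the player to move can win.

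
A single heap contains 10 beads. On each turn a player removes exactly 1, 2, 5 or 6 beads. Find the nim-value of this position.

0

Grundy values for subtraction set {1, 2, 5, 6}:
k:     0  1  2  3  4  5  6  7  8  9 10
g(k):  0  1  2  0  1  2  3  0  1  2  0
So g(10) = 0.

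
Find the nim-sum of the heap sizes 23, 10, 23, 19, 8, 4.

21

Compute the nim-sum pairwise:
23 XOR 10 = 29
29 XOR 23 = 10
10 XOR 19 = 25
25 XOR 8 = 17
17 XOR 4 = 21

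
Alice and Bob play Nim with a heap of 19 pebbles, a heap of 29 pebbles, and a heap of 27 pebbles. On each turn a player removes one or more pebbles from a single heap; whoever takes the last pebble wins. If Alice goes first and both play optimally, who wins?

Alice wins

Compute the nim-sum pairwise:
19 XOR 29 = 14
14 XOR 27 = 21
The nim-sum is 21 ≠ 0, so this is an N-position: the player to move can win; Alice has a winning move.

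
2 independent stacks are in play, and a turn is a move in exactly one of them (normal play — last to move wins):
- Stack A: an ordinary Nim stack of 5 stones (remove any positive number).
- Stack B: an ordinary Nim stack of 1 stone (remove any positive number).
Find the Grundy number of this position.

Stack A is a plain Nim stack of size 5, so its Grundy value is 5.
Stack B is a plain Nim stack of size 1, so its Grundy value is 1.
By the Sprague-Grundy theorem, the Grundy value of a sum of independent games is the XOR of the component values.
Combined value = 5 XOR 1 = 4.

4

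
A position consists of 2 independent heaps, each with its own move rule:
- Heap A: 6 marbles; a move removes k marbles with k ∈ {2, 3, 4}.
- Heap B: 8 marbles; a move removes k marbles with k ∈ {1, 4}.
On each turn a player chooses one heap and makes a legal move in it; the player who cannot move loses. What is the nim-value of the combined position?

For heap A, compute g(0), g(1), … with moves {2, 3, 4}:
g(0) = mex{} = 0
g(1) = mex{} = 0
g(2) = mex{0} = 1
g(3) = mex{0} = 1
g(4) = mex{0,1} = 2
g(5) = mex{0,1} = 2
g(6) = mex{1,2} = 0
So g(6) = 0.
For heap B, compute g(0), g(1), … with moves {1, 4}:
g(0) = mex{} = 0
g(1) = mex{0} = 1
g(2) = mex{1} = 0
g(3) = mex{0} = 1
g(4) = mex{0,1} = 2
g(5) = mex{1,2} = 0
g(6) = mex{0} = 1
g(7) = mex{1} = 0
g(8) = mex{0,2} = 1
So g(8) = 1.
The value of a disjunctive sum is the nim-sum of the parts.
Combined value = 0 XOR 1 = 1.

1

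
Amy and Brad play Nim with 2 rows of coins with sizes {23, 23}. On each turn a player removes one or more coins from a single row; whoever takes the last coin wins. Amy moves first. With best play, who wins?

Compute the nim-sum pairwise:
23 ^ 23 = 0
The nim-sum is 0, so this is a P-position: the player to move is in a losing position under optimal play; Amy is about to move from it and so loses — Brad wins.

Brad wins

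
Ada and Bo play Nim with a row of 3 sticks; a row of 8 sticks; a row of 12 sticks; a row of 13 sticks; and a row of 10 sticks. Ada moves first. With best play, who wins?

Nim-sum: 3 ⊕ 8 ⊕ 12 ⊕ 13 ⊕ 10 = 0.
The nim-sum is 0, so this is a P-position: the player to move is in a losing position under optimal play; Ada is about to move from it and so loses — Bo wins.

Bo wins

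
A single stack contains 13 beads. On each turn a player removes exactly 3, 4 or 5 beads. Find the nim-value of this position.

Compute g(0), g(1), … for moves {3, 4, 5}:
g(0) = mex{} = 0
g(1) = mex{} = 0
g(2) = mex{} = 0
g(3) = mex{0} = 1
g(4) = mex{0} = 1
g(5) = mex{0} = 1
g(6) = mex{0,1} = 2
g(7) = mex{0,1} = 2
g(8) = mex{1} = 0
g(9) = mex{1,2} = 0
g(10) = mex{1,2} = 0
g(11) = mex{0,2} = 1
g(12) = mex{0,2} = 1
g(13) = mex{0} = 1
So g(13) = 1.

1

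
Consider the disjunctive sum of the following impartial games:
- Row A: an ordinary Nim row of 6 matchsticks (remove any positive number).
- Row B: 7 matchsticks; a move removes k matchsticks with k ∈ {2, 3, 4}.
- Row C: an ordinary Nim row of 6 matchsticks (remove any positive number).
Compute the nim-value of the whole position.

Row A is a plain Nim row of size 6, so its Grundy value is 6.
Grundy values for row B (subtraction set {2, 3, 4}):
k:     0  1  2  3  4  5  6  7
g(k):  0  0  1  1  2  2  0  0
So g(7) = 0.
Row C is a plain Nim row of size 6, so its Grundy value is 6.
By the Sprague-Grundy theorem, the Grundy value of a sum of independent games is the XOR of the component values.
Combined value = 6 XOR 0 XOR 6 = 0.

0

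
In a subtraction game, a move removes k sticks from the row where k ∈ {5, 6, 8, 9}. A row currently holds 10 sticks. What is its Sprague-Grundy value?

2

Compute g(0), g(1), … for moves {5, 6, 8, 9}:
g(0) = mex{} = 0
g(1) = mex{} = 0
g(2) = mex{} = 0
g(3) = mex{} = 0
g(4) = mex{} = 0
g(5) = mex{0} = 1
g(6) = mex{0} = 1
g(7) = mex{0} = 1
g(8) = mex{0} = 1
g(9) = mex{0} = 1
g(10) = mex{0,1} = 2
So g(10) = 2.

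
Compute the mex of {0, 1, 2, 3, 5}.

4

The values 0, 1, 2, 3 are all present; 4 is the first non-negative integer missing from the set.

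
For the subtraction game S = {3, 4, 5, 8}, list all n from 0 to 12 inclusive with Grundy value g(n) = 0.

0, 1, 2, 11, 12

Grundy values for subtraction set {3, 4, 5, 8}:
g(0) = mex{} = 0
g(1) = mex{} = 0
g(2) = mex{} = 0
g(3) = mex{0} = 1
g(4) = mex{0} = 1
g(5) = mex{0} = 1
g(6) = mex{0,1} = 2
g(7) = mex{0,1} = 2
g(8) = mex{0,1} = 2
g(9) = mex{0,1,2} = 3
g(10) = mex{0,1,2} = 3
g(11) = mex{1,2} = 0
g(12) = mex{1,2,3} = 0
The P-positions (g = 0) in 0..12 are 0, 1, 2, 11, 12.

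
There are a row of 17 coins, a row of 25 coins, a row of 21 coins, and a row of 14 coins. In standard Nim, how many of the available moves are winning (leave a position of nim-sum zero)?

Nim-sum: 17 ⊕ 25 ⊕ 21 ⊕ 14 = 19.
The overall nim-sum is X = 19. A row of size p has a winning move iff p XOR X < p (reduce it to p XOR X).
  17: 17 XOR 19 = 2 < 17 — winning move (to 2).
  25: 25 XOR 19 = 10 < 25 — winning move (to 10).
  21: 21 XOR 19 = 6 < 21 — winning move (to 6).
  14: 14 XOR 19 = 29 ≥ 14 — no move.
That gives 3 winning moves.

3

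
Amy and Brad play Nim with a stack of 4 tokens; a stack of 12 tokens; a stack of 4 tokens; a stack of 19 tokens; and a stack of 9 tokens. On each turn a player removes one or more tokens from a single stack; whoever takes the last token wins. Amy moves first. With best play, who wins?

Amy wins

Bitwise XOR of the heap sizes:
  00100  (4)
  01100  (12)
  00100  (4)
  10011  (19)
  01001  (9)
  -----
  10110  (22)
The nim-sum is 22 ≠ 0, so this is an N-position: the player to move can win; Amy has a winning move.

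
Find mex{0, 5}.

1

0 is in the set but 1 is not, so the mex is 1.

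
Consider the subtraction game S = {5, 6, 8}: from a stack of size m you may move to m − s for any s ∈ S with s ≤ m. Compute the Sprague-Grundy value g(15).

0

Compute g(0), g(1), … for moves {5, 6, 8}:
k:     0  1  2  3  4  5  6  7  8  9 10 11 12 13 14 15
g(k):  0  0  0  0  0  1  1  1  1  1  2  2  2  0  0  0
So g(15) = 0.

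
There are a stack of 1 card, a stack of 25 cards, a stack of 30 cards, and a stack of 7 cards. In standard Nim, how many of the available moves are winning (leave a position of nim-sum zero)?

3

Compute the nim-sum pairwise:
1 XOR 25 = 24
24 XOR 30 = 6
6 XOR 7 = 1
The overall nim-sum is X = 1. A stack of size p has a winning move iff p XOR X < p (reduce it to p XOR X).
  1: 1 XOR 1 = 0 < 1 — winning move (to 0).
  25: 25 XOR 1 = 24 < 25 — winning move (to 24).
  30: 30 XOR 1 = 31 ≥ 30 — no move.
  7: 7 XOR 1 = 6 < 7 — winning move (to 6).
That gives 3 winning moves.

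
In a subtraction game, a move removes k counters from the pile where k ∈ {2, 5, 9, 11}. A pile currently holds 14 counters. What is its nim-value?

Grundy values for subtraction set {2, 5, 9, 11}:
k:     0  1  2  3  4  5  6  7  8  9 10 11 12 13 14
g(k):  0  0  1  1  0  2  1  0  0  1  1  2  2  3  0
So g(14) = 0.

0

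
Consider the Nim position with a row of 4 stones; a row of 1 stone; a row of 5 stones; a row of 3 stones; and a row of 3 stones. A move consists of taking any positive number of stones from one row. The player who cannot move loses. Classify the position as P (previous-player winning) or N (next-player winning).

Bitwise XOR of the heap sizes:
  100  (4)
  001  (1)
  101  (5)
  011  (3)
  011  (3)
  ---
  000  (0)
The nim-sum is 0, so this is a P-position: the player to move is in a losing position under optimal play.

P-position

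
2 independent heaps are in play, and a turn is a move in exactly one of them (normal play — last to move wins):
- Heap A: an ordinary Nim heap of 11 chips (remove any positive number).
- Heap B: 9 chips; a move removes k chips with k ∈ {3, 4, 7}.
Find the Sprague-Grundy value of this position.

Heap A is a plain Nim heap of size 11, so its Grundy value is 11.
Grundy values for heap B (subtraction set {3, 4, 7}):
k:     0  1  2  3  4  5  6  7  8  9
g(k):  0  0  0  1  1  1  2  2  2  3
So g(9) = 3.
The value of a disjunctive sum is the nim-sum of the parts.
Combined value = 11 XOR 3 = 8.

8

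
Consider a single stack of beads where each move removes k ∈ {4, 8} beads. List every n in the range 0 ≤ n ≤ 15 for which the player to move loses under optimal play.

0, 1, 2, 3, 12, 13, 14, 15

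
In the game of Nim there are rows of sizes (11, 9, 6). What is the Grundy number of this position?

4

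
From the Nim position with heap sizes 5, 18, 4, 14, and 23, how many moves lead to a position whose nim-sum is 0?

Compute the nim-sum pairwise:
5 ⊕ 18 = 23
23 ⊕ 4 = 19
19 ⊕ 14 = 29
29 ⊕ 23 = 10
The overall nim-sum is X = 10. A heap of size p has a winning move iff p XOR X < p (reduce it to p XOR X).
  5: 5 XOR 10 = 15 ≥ 5 — no move.
  18: 18 XOR 10 = 24 ≥ 18 — no move.
  4: 4 XOR 10 = 14 ≥ 4 — no move.
  14: 14 XOR 10 = 4 < 14 — winning move (to 4).
  23: 23 XOR 10 = 29 ≥ 23 — no move.
That gives 1 winning move.

1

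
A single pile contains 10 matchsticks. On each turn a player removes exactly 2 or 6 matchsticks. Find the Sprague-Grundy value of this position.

Build the Grundy sequence with g(k) = mex{g(k−s) : s ∈ {2, 6}, s ≤ k}:
g(0) = mex{} = 0
g(1) = mex{} = 0
g(2) = mex{0} = 1
g(3) = mex{0} = 1
g(4) = mex{1} = 0
g(5) = mex{1} = 0
g(6) = mex{0} = 1
g(7) = mex{0} = 1
g(8) = mex{1} = 0
g(9) = mex{1} = 0
g(10) = mex{0} = 1
So g(10) = 1.

1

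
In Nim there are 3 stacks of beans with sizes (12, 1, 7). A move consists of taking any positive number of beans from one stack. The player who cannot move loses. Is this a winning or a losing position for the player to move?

Winning position

Write each in binary and XOR column by column:
  1100  (12)
  0001  (1)
  0111  (7)
  ----
  1010  (10)
The nim-sum is 10 ≠ 0, so this is an N-position: the player to move can win.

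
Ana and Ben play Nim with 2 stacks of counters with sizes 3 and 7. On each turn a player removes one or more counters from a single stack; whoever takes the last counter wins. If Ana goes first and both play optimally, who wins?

Compute the nim-sum pairwise:
3 XOR 7 = 4
The nim-sum is 4 ≠ 0, so this is an N-position: the player to move can win; Ana has a winning move.

Ana wins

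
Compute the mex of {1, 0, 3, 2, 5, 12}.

The values 0, 1, 2, 3 are all present; 4 is the first non-negative integer missing from the set.

4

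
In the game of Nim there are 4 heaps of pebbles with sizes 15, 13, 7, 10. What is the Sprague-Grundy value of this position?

Compute the nim-sum pairwise:
15 XOR 13 = 2
2 XOR 7 = 5
5 XOR 10 = 15

15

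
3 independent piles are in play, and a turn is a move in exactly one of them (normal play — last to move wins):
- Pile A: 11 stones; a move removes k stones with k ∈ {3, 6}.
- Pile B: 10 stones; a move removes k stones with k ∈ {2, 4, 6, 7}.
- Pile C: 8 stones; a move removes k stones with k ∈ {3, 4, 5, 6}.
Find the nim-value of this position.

Grundy values for pile A (subtraction set {3, 6}):
g(0) = mex{} = 0
g(1) = mex{} = 0
g(2) = mex{} = 0
g(3) = mex{0} = 1
g(4) = mex{0} = 1
g(5) = mex{0} = 1
g(6) = mex{0,1} = 2
g(7) = mex{0,1} = 2
g(8) = mex{0,1} = 2
g(9) = mex{1,2} = 0
g(10) = mex{1,2} = 0
g(11) = mex{1,2} = 0
So g(11) = 0.
Build the Grundy sequence for pile B with g(k) = mex{g(k−s) : s ∈ {2, 4, 6, 7}, s ≤ k}:
g(0) = mex{} = 0
g(1) = mex{} = 0
g(2) = mex{0} = 1
g(3) = mex{0} = 1
g(4) = mex{0,1} = 2
g(5) = mex{0,1} = 2
g(6) = mex{0,1,2} = 3
g(7) = mex{0,1,2} = 3
g(8) = mex{0,1,2,3} = 4
g(9) = mex{1,2,3} = 0
g(10) = mex{1,2,3,4} = 0
So g(10) = 0.
Build the Grundy sequence for pile C with g(k) = mex{g(k−s) : s ∈ {3, 4, 5, 6}, s ≤ k}:
g(0) = mex{} = 0
g(1) = mex{} = 0
g(2) = mex{} = 0
g(3) = mex{0} = 1
g(4) = mex{0} = 1
g(5) = mex{0} = 1
g(6) = mex{0,1} = 2
g(7) = mex{0,1} = 2
g(8) = mex{0,1} = 2
So g(8) = 2.
By the Sprague-Grundy theorem, the Grundy value of a sum of independent games is the XOR of the component values.
Combined value = 0 ⊕ 0 ⊕ 2 = 2.

2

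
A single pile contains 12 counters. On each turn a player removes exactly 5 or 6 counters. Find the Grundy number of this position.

0

Grundy values for subtraction set {5, 6}:
k:     0  1  2  3  4  5  6  7  8  9 10 11 12
g(k):  0  0  0  0  0  1  1  1  1  1  2  0  0
So g(12) = 0.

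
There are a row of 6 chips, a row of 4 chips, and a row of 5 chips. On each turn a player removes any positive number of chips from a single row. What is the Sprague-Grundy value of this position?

7

In binary:
  110  (6)
  100  (4)
  101  (5)
  ---
  111  (7)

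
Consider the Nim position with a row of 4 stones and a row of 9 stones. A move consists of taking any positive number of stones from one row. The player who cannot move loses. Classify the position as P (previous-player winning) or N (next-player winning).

N-position

Nim-sum: 4 ^ 9 = 13.
The nim-sum is 13 ≠ 0, so this is an N-position: the player to move can win.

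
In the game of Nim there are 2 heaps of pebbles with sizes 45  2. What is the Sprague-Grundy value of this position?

Nim-sum: 45 XOR 2 = 47.

47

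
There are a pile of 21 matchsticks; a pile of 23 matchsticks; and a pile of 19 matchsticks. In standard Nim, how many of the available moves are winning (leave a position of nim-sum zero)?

3

Compute the nim-sum pairwise:
21 XOR 23 = 2
2 XOR 19 = 17
The overall nim-sum is X = 17. A pile of size p has a winning move iff p XOR X < p (reduce it to p XOR X).
  21: 21 XOR 17 = 4 < 21 — winning move (to 4).
  23: 23 XOR 17 = 6 < 23 — winning move (to 6).
  19: 19 XOR 17 = 2 < 19 — winning move (to 2).
That gives 3 winning moves.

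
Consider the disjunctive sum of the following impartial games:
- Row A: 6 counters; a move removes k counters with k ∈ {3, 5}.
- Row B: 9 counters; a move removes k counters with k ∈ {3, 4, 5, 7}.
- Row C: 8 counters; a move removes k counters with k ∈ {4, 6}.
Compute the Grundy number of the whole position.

3

Grundy values for row A (subtraction set {3, 5}):
g(0) = mex{} = 0
g(1) = mex{} = 0
g(2) = mex{} = 0
g(3) = mex{0} = 1
g(4) = mex{0} = 1
g(5) = mex{0} = 1
g(6) = mex{0,1} = 2
So g(6) = 2.
Grundy values for row B (subtraction set {3, 4, 5, 7}):
k:     0  1  2  3  4  5  6  7  8  9
g(k):  0  0  0  1  1  1  2  2  2  3
So g(9) = 3.
For row C, compute g(0), g(1), … with moves {4, 6}:
k:     0  1  2  3  4  5  6  7  8
g(k):  0  0  0  0  1  1  1  1  2
So g(8) = 2.
The value of a disjunctive sum is the nim-sum of the parts.
Combined value = 2 XOR 3 XOR 2 = 3.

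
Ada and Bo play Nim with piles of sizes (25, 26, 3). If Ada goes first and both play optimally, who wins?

Nim-sum: 25 XOR 26 XOR 3 = 0.
The nim-sum is 0, so this is a P-position: the player to move is in a losing position under optimal play; Ada is about to move from it and so loses — Bo wins.

Bo wins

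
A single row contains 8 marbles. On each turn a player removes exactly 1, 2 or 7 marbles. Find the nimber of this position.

2

Compute g(0), g(1), … for moves {1, 2, 7}:
k:     0  1  2  3  4  5  6  7  8
g(k):  0  1  2  0  1  2  0  1  2
So g(8) = 2.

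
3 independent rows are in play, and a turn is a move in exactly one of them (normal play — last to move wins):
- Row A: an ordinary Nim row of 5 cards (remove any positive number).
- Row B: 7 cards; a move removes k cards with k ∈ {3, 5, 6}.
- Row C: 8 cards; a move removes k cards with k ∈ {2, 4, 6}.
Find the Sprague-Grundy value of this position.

7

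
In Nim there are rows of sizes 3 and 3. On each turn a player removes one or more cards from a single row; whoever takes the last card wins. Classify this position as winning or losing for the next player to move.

Losing position

Nim-sum: 3 XOR 3 = 0.
The nim-sum is 0, so this is a P-position: the player to move is in a losing position under optimal play.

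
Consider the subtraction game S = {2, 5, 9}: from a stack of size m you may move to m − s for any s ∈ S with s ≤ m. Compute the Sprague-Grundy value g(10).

1

Grundy values for subtraction set {2, 5, 9}:
k:     0  1  2  3  4  5  6  7  8  9 10
g(k):  0  0  1  1  0  2  1  0  0  1  1
So g(10) = 1.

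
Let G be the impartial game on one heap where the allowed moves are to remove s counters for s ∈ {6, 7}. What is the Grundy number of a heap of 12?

2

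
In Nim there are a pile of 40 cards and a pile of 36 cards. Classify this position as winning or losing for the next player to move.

Winning position

Nim-sum: 40 ⊕ 36 = 12.
The nim-sum is 12 ≠ 0, so this is an N-position: the player to move can win.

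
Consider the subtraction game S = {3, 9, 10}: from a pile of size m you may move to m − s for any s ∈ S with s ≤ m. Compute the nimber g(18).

2

Compute g(0), g(1), … for moves {3, 9, 10}:
k:     0  1  2  3  4  5  6  7  8  9 10 11 12 13 14 15 16 17 18
g(k):  0  0  0  1  1  1  0  0  0  1  1  1  2  0  0  3  1  1  2
So g(18) = 2.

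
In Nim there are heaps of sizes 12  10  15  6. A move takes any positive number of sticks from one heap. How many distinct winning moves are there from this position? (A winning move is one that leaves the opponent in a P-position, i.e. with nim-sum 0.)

Nim-sum: 12 ^ 10 ^ 15 ^ 6 = 15.
The overall nim-sum is X = 15. A heap of size p has a winning move iff p XOR X < p (reduce it to p XOR X).
  12: 12 XOR 15 = 3 < 12 — winning move (to 3).
  10: 10 XOR 15 = 5 < 10 — winning move (to 5).
  15: 15 XOR 15 = 0 < 15 — winning move (to 0).
  6: 6 XOR 15 = 9 ≥ 6 — no move.
That gives 3 winning moves.

3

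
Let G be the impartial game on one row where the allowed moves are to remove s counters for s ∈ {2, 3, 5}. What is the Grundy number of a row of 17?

1

Compute g(0), g(1), … for moves {2, 3, 5}:
k:     0  1  2  3  4  5  6  7  8  9 10 11 12 13 14 15 16 17
g(k):  0  0  1  1  2  2  3  0  0  1  1  2  2  3  0  0  1  1
So g(17) = 1.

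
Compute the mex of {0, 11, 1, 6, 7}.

2

The values 0, 1 are all present; 2 is the first non-negative integer missing from the set.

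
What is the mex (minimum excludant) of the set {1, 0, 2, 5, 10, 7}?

3

The values 0, 1, 2 are all present; 3 is the first non-negative integer missing from the set.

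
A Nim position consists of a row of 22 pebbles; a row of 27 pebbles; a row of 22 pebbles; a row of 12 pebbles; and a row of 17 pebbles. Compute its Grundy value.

6

Nim-sum: 22 ^ 27 ^ 22 ^ 12 ^ 17 = 6.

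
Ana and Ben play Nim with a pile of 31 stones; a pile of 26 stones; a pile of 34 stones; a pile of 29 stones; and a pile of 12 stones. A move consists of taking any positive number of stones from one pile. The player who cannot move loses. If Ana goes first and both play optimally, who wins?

Ana wins

Compute the nim-sum pairwise:
31 ^ 26 = 5
5 ^ 34 = 39
39 ^ 29 = 58
58 ^ 12 = 54
The nim-sum is 54 ≠ 0, so this is an N-position: the player to move can win; Ana has a winning move.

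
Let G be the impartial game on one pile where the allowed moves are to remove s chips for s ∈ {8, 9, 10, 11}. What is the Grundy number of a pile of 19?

0

Compute g(0), g(1), … for moves {8, 9, 10, 11}:
k:     0  1  2  3  4  5  6  7  8  9 10 11 12 13 14 15 16 17 18 19
g(k):  0  0  0  0  0  0  0  0  1  1  1  1  1  1  1  1  2  2  2  0
So g(19) = 0.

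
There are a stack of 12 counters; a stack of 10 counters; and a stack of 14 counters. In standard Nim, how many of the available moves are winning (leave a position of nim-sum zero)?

3

Compute the nim-sum pairwise:
12 ^ 10 = 6
6 ^ 14 = 8
The overall nim-sum is X = 8. A stack of size p has a winning move iff p XOR X < p (reduce it to p XOR X).
  12: 12 XOR 8 = 4 < 12 — winning move (to 4).
  10: 10 XOR 8 = 2 < 10 — winning move (to 2).
  14: 14 XOR 8 = 6 < 14 — winning move (to 6).
That gives 3 winning moves.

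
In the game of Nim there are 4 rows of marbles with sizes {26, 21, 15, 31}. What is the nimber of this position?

31

Write each in binary and XOR column by column:
  11010  (26)
  10101  (21)
  01111  (15)
  11111  (31)
  -----
  11111  (31)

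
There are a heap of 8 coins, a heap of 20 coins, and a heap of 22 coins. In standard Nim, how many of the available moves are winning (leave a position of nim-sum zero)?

In binary:
  01000  (8)
  10100  (20)
  10110  (22)
  -----
  01010  (10)
The overall nim-sum is X = 10. A heap of size p has a winning move iff p XOR X < p (reduce it to p XOR X).
  8: 8 XOR 10 = 2 < 8 — winning move (to 2).
  20: 20 XOR 10 = 30 ≥ 20 — no move.
  22: 22 XOR 10 = 28 ≥ 22 — no move.
That gives 1 winning move.

1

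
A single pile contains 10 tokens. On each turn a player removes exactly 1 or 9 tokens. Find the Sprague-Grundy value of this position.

0

Grundy values for subtraction set {1, 9}:
k:     0  1  2  3  4  5  6  7  8  9 10
g(k):  0  1  0  1  0  1  0  1  0  1  0
So g(10) = 0.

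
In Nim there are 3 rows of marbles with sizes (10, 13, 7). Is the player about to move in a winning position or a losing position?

Losing position

Compute the nim-sum pairwise:
10 XOR 13 = 7
7 XOR 7 = 0
The nim-sum is 0, so this is a P-position: the player to move is in a losing position under optimal play.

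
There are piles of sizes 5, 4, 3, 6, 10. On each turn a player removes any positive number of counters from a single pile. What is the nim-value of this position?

Compute the nim-sum pairwise:
5 ⊕ 4 = 1
1 ⊕ 3 = 2
2 ⊕ 6 = 4
4 ⊕ 10 = 14

14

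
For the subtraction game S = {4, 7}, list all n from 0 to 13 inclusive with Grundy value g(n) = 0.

Build the Grundy sequence with g(k) = mex{g(k−s) : s ∈ {4, 7}, s ≤ k}:
k:     0  1  2  3  4  5  6  7  8  9 10 11 12 13
g(k):  0  0  0  0  1  1  1  1  2  2  2  0  0  0
The P-positions (g = 0) in 0..13 are 0, 1, 2, 3, 11, 12, 13.

0, 1, 2, 3, 11, 12, 13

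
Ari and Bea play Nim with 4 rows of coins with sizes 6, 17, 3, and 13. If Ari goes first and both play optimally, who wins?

Ari wins

Nim-sum: 6 XOR 17 XOR 3 XOR 13 = 25.
The nim-sum is 25 ≠ 0, so this is an N-position: the player to move can win; Ari has a winning move.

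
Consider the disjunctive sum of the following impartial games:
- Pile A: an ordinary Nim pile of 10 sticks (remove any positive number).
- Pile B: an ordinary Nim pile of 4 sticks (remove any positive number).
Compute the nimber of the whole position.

14

Pile A is a plain Nim pile of size 10, so its Grundy value is 10.
Pile B is a plain Nim pile of size 4, so its Grundy value is 4.
By the Sprague-Grundy theorem, the Grundy value of a sum of independent games is the XOR of the component values.
Combined value = 10 XOR 4 = 14.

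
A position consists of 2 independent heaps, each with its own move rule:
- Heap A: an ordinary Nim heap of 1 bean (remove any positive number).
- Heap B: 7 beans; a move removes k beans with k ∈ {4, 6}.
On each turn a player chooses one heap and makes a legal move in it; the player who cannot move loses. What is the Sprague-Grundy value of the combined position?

Heap A is a plain Nim heap of size 1, so its Grundy value is 1.
Grundy values for heap B (subtraction set {4, 6}):
g(0) = mex{} = 0
g(1) = mex{} = 0
g(2) = mex{} = 0
g(3) = mex{} = 0
g(4) = mex{0} = 1
g(5) = mex{0} = 1
g(6) = mex{0} = 1
g(7) = mex{0} = 1
So g(7) = 1.
The value of a disjunctive sum is the nim-sum of the parts.
Combined value = 1 XOR 1 = 0.

0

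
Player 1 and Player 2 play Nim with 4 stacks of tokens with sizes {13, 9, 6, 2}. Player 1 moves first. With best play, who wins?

Player 2 wins

Nim-sum: 13 ⊕ 9 ⊕ 6 ⊕ 2 = 0.
The nim-sum is 0, so this is a P-position: the player to move is in a losing position under optimal play; Player 1 is about to move from it and so loses — Player 2 wins.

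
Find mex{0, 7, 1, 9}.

2

The values 0, 1 are all present; 2 is the first non-negative integer missing from the set.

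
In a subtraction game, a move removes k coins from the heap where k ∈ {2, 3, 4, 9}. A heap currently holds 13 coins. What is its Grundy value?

Build the Grundy sequence with g(k) = mex{g(k−s) : s ∈ {2, 3, 4, 9}, s ≤ k}:
g(0) = mex{} = 0
g(1) = mex{} = 0
g(2) = mex{0} = 1
g(3) = mex{0} = 1
g(4) = mex{0,1} = 2
g(5) = mex{0,1} = 2
g(6) = mex{1,2} = 0
g(7) = mex{1,2} = 0
g(8) = mex{0,2} = 1
g(9) = mex{0,2} = 1
g(10) = mex{0,1} = 2
g(11) = mex{0,1} = 2
g(12) = mex{1,2} = 0
g(13) = mex{1,2} = 0
So g(13) = 0.

0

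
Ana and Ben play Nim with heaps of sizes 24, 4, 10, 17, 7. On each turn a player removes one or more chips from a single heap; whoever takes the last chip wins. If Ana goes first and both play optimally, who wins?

Ben wins

In binary:
  11000  (24)
  00100  (4)
  01010  (10)
  10001  (17)
  00111  (7)
  -----
  00000  (0)
The nim-sum is 0, so this is a P-position: the player to move is in a losing position under optimal play; Ana is about to move from it and so loses — Ben wins.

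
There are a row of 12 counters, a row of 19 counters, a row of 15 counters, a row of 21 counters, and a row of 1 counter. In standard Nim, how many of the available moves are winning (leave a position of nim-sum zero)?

Compute the nim-sum pairwise:
12 XOR 19 = 31
31 XOR 15 = 16
16 XOR 21 = 5
5 XOR 1 = 4
The overall nim-sum is X = 4. A row of size p has a winning move iff p XOR X < p (reduce it to p XOR X).
  12: 12 XOR 4 = 8 < 12 — winning move (to 8).
  19: 19 XOR 4 = 23 ≥ 19 — no move.
  15: 15 XOR 4 = 11 < 15 — winning move (to 11).
  21: 21 XOR 4 = 17 < 21 — winning move (to 17).
  1: 1 XOR 4 = 5 ≥ 1 — no move.
That gives 3 winning moves.

3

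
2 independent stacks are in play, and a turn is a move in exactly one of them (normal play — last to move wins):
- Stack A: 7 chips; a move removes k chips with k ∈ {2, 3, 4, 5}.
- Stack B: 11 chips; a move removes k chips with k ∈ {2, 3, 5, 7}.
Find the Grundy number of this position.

Grundy values for stack A (subtraction set {2, 3, 4, 5}):
k:     0  1  2  3  4  5  6  7
g(k):  0  0  1  1  2  2  3  0
So g(7) = 0.
Grundy values for stack B (subtraction set {2, 3, 5, 7}):
k:     0  1  2  3  4  5  6  7  8  9 10 11
g(k):  0  0  1  1  2  2  3  3  4  0  0  1
So g(11) = 1.
By the Sprague-Grundy theorem, the Grundy value of a sum of independent games is the XOR of the component values.
Combined value = 0 XOR 1 = 1.

1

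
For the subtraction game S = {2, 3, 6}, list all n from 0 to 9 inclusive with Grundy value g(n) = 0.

0, 1, 5, 9

Build the Grundy sequence with g(k) = mex{g(k−s) : s ∈ {2, 3, 6}, s ≤ k}:
g(0) = mex{} = 0
g(1) = mex{} = 0
g(2) = mex{0} = 1
g(3) = mex{0} = 1
g(4) = mex{0,1} = 2
g(5) = mex{1} = 0
g(6) = mex{0,1,2} = 3
g(7) = mex{0,2} = 1
g(8) = mex{0,1,3} = 2
g(9) = mex{1,3} = 0
The P-positions (g = 0) in 0..9 are 0, 1, 5, 9.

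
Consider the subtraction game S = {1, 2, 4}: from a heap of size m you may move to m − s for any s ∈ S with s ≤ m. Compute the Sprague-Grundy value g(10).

Grundy values for subtraction set {1, 2, 4}:
k:     0  1  2  3  4  5  6  7  8  9 10
g(k):  0  1  2  0  1  2  0  1  2  0  1
So g(10) = 1.

1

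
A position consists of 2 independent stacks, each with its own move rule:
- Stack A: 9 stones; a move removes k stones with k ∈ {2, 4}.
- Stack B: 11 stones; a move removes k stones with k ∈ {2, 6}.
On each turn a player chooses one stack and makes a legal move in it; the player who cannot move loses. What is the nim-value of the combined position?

Grundy values for stack A (subtraction set {2, 4}):
k:     0  1  2  3  4  5  6  7  8  9
g(k):  0  0  1  1  2  2  0  0  1  1
So g(9) = 1.
For stack B, compute g(0), g(1), … with moves {2, 6}:
k:     0  1  2  3  4  5  6  7  8  9 10 11
g(k):  0  0  1  1  0  0  1  1  0  0  1  1
So g(11) = 1.
By the Sprague-Grundy theorem, the Grundy value of a sum of independent games is the XOR of the component values.
Combined value = 1 XOR 1 = 0.

0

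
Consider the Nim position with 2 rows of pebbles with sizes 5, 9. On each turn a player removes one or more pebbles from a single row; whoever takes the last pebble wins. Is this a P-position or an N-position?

N-position

Bitwise XOR of the heap sizes:
  0101  (5)
  1001  (9)
  ----
  1100  (12)
The nim-sum is 12 ≠ 0, so this is an N-position: the player to move can win.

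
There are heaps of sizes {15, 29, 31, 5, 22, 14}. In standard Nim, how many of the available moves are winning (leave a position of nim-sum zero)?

3

Nim-sum: 15 XOR 29 XOR 31 XOR 5 XOR 22 XOR 14 = 16.
The overall nim-sum is X = 16. A heap of size p has a winning move iff p XOR X < p (reduce it to p XOR X).
  15: 15 XOR 16 = 31 ≥ 15 — no move.
  29: 29 XOR 16 = 13 < 29 — winning move (to 13).
  31: 31 XOR 16 = 15 < 31 — winning move (to 15).
  5: 5 XOR 16 = 21 ≥ 5 — no move.
  22: 22 XOR 16 = 6 < 22 — winning move (to 6).
  14: 14 XOR 16 = 30 ≥ 14 — no move.
That gives 3 winning moves.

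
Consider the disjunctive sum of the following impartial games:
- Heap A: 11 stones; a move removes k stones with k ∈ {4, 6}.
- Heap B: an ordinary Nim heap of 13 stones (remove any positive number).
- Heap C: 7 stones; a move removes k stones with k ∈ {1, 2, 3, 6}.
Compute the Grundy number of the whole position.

For heap A, compute g(0), g(1), … with moves {4, 6}:
g(0) = mex{} = 0
g(1) = mex{} = 0
g(2) = mex{} = 0
g(3) = mex{} = 0
g(4) = mex{0} = 1
g(5) = mex{0} = 1
g(6) = mex{0} = 1
g(7) = mex{0} = 1
g(8) = mex{0,1} = 2
g(9) = mex{0,1} = 2
g(10) = mex{1} = 0
g(11) = mex{1} = 0
So g(11) = 0.
Heap B is a plain Nim heap of size 13, so its Grundy value is 13.
Grundy values for heap C (subtraction set {1, 2, 3, 6}):
k:     0  1  2  3  4  5  6  7
g(k):  0  1  2  3  0  1  2  3
So g(7) = 3.
By the Sprague-Grundy theorem, the Grundy value of a sum of independent games is the XOR of the component values.
Combined value = 0 ⊕ 13 ⊕ 3 = 14.

14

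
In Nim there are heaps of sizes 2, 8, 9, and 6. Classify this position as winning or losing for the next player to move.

Winning position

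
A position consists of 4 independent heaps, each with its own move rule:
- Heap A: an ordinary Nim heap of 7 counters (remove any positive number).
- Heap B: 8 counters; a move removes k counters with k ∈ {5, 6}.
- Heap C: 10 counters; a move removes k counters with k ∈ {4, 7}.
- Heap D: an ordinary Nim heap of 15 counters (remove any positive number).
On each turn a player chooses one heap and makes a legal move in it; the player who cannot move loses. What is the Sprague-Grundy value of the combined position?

Heap A is a plain Nim heap of size 7, so its Grundy value is 7.
For heap B, compute g(0), g(1), … with moves {5, 6}:
k:     0  1  2  3  4  5  6  7  8
g(k):  0  0  0  0  0  1  1  1  1
So g(8) = 1.
Build the Grundy sequence for heap C with g(k) = mex{g(k−s) : s ∈ {4, 7}, s ≤ k}:
g(0) = mex{} = 0
g(1) = mex{} = 0
g(2) = mex{} = 0
g(3) = mex{} = 0
g(4) = mex{0} = 1
g(5) = mex{0} = 1
g(6) = mex{0} = 1
g(7) = mex{0} = 1
g(8) = mex{0,1} = 2
g(9) = mex{0,1} = 2
g(10) = mex{0,1} = 2
So g(10) = 2.
Heap D is a plain Nim heap of size 15, so its Grundy value is 15.
By the Sprague-Grundy theorem, the Grundy value of a sum of independent games is the XOR of the component values.
Combined value = 7 XOR 1 XOR 2 XOR 15 = 11.

11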